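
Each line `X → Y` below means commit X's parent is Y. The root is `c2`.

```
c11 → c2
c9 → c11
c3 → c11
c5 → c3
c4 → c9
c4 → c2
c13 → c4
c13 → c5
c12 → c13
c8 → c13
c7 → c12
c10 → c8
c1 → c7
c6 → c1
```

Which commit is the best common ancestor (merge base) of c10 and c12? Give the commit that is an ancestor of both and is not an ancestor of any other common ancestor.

Ancestors of c10: {c10, c11, c13, c2, c3, c4, c5, c8, c9}.
Ancestors of c12: {c11, c12, c13, c2, c3, c4, c5, c9}.
Common ancestors: {c11, c13, c2, c3, c4, c5, c9}.
Among these, c13 is not an ancestor of any other common ancestor — it is the merge base.

c13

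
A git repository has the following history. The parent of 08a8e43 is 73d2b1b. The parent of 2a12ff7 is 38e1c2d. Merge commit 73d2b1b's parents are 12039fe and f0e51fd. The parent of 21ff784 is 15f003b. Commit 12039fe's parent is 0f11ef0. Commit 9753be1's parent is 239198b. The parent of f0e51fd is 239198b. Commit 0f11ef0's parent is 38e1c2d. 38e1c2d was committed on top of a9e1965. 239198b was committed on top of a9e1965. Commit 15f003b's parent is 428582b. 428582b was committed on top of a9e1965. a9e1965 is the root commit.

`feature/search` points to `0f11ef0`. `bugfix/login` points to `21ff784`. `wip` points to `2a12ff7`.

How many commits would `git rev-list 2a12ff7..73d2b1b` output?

Reachable from 73d2b1b: {0f11ef0, 12039fe, 239198b, 38e1c2d, 73d2b1b, a9e1965, f0e51fd}.
Reachable from 2a12ff7: {2a12ff7, 38e1c2d, a9e1965}.
In 73d2b1b's history but not 2a12ff7's: {0f11ef0, 12039fe, 239198b, 73d2b1b, f0e51fd} — 5 commits.

5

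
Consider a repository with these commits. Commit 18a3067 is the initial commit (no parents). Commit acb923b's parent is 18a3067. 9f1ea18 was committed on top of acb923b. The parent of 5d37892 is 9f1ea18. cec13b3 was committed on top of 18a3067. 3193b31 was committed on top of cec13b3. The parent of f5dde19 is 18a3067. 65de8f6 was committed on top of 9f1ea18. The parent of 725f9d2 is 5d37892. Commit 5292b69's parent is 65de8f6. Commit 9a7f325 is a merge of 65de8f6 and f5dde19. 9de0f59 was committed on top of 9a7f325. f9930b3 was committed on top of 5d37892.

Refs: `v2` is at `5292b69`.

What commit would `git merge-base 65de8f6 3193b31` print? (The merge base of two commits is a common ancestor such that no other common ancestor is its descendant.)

18a3067

Ancestors of 65de8f6: {18a3067, 65de8f6, 9f1ea18, acb923b}.
Ancestors of 3193b31: {18a3067, 3193b31, cec13b3}.
Common ancestors: {18a3067}.
The only common ancestor is 18a3067, so it is the merge base.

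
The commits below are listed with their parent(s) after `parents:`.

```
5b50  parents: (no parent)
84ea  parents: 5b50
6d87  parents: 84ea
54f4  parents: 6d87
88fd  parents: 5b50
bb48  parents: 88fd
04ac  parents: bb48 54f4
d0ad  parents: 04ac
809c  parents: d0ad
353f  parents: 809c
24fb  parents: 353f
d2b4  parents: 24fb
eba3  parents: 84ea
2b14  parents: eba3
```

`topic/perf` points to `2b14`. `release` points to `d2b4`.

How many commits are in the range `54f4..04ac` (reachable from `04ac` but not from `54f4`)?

Reachable from 04ac: {04ac, 54f4, 5b50, 6d87, 84ea, 88fd, bb48}.
Reachable from 54f4: {54f4, 5b50, 6d87, 84ea}.
In 04ac's history but not 54f4's: {04ac, 88fd, bb48} — 3 commits.

3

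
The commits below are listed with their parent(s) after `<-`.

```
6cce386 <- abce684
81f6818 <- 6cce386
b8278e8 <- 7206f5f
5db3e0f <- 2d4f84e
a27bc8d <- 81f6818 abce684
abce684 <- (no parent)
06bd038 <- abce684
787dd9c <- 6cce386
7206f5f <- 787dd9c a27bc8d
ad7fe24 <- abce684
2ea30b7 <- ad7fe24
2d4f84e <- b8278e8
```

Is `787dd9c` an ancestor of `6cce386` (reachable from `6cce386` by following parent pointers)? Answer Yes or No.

Ancestors of 6cce386: {6cce386, abce684}.
787dd9c is not in that set, so it is not an ancestor of 6cce386.

No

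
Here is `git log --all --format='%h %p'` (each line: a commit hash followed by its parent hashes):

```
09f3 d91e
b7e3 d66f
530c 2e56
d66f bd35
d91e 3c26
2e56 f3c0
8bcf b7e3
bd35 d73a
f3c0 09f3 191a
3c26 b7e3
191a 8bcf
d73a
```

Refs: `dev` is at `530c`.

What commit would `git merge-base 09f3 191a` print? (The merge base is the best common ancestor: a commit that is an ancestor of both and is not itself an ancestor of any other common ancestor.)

Ancestors of 09f3: {09f3, 3c26, b7e3, bd35, d66f, d73a, d91e}.
Ancestors of 191a: {191a, 8bcf, b7e3, bd35, d66f, d73a}.
Common ancestors: {b7e3, bd35, d66f, d73a}.
Among these, b7e3 is not an ancestor of any other common ancestor — it is the merge base.

b7e3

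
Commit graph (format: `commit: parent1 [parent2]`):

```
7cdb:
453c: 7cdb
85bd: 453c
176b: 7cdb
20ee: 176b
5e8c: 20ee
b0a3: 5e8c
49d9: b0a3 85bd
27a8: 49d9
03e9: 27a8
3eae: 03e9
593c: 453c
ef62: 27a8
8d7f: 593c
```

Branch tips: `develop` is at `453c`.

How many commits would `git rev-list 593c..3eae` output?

9

Reachable from 3eae: {03e9, 176b, 20ee, 27a8, 3eae, 453c, 49d9, 5e8c, 7cdb, 85bd, b0a3}.
Reachable from 593c: {453c, 593c, 7cdb}.
In 3eae's history but not 593c's: {03e9, 176b, 20ee, 27a8, 3eae, 49d9, 5e8c, 85bd, b0a3} — 9 commits.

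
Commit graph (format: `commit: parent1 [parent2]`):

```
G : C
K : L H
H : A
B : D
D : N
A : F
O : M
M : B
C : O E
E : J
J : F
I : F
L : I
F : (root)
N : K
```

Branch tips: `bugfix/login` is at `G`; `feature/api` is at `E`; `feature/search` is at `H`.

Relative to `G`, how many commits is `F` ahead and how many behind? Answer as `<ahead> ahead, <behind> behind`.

Reachable from F: {F}.
Reachable from G: {A, B, C, D, E, F, G, H, I, J, K, L, M, N, O}.
Only in F's history (ahead): {} — 0.
Only in G's history (behind): {A, B, C, D, E, G, H, I, J, K, L, M, N, O} — 14.

0 ahead, 14 behind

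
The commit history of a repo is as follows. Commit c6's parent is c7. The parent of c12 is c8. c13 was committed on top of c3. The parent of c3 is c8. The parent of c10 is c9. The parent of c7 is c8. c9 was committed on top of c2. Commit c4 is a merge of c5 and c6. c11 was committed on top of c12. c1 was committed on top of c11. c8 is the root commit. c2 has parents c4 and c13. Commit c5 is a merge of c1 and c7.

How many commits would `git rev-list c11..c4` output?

Reachable from c4: {c1, c11, c12, c4, c5, c6, c7, c8}.
Reachable from c11: {c11, c12, c8}.
In c4's history but not c11's: {c1, c4, c5, c6, c7} — 5 commits.

5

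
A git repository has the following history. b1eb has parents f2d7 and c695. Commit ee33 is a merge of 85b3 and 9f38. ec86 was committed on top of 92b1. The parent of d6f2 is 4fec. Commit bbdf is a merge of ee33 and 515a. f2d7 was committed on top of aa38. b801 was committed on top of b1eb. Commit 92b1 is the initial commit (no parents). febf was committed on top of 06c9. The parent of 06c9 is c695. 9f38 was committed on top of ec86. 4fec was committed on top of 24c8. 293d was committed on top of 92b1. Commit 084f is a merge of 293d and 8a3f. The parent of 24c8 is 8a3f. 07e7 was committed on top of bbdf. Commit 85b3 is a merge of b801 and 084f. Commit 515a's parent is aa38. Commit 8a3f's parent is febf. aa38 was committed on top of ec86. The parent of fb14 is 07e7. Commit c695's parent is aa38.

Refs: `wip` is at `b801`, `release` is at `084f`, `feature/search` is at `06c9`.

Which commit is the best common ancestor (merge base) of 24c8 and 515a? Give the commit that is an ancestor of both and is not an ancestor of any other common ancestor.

Ancestors of 24c8: {06c9, 24c8, 8a3f, 92b1, aa38, c695, ec86, febf}.
Ancestors of 515a: {515a, 92b1, aa38, ec86}.
Common ancestors: {92b1, aa38, ec86}.
Among these, aa38 is not an ancestor of any other common ancestor — it is the merge base.

aa38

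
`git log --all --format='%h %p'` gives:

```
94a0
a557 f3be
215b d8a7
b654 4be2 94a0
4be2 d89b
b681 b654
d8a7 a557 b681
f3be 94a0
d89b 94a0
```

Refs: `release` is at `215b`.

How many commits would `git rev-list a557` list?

Walking parent pointers from a557: reachable set = {94a0, a557, f3be}.
That is 3 commits.

3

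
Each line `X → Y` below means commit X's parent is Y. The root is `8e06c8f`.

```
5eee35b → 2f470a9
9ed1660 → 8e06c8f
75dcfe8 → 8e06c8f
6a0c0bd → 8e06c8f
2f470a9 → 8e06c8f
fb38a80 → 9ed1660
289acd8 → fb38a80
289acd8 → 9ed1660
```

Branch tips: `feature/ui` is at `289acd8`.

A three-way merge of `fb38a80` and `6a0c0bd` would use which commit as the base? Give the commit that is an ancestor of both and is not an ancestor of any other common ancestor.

8e06c8f

Ancestors of fb38a80: {8e06c8f, 9ed1660, fb38a80}.
Ancestors of 6a0c0bd: {6a0c0bd, 8e06c8f}.
Common ancestors: {8e06c8f}.
The only common ancestor is 8e06c8f, so it is the merge base.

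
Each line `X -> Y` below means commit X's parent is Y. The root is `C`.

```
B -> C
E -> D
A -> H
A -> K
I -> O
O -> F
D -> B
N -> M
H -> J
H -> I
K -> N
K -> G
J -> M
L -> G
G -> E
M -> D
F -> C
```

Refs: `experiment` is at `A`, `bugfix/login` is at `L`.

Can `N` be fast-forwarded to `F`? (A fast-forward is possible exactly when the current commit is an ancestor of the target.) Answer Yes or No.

A fast-forward from N to F is possible iff N is an ancestor of F.
Ancestors of F: {C, F}.
N is not among them, so fast-forward is not possible.

No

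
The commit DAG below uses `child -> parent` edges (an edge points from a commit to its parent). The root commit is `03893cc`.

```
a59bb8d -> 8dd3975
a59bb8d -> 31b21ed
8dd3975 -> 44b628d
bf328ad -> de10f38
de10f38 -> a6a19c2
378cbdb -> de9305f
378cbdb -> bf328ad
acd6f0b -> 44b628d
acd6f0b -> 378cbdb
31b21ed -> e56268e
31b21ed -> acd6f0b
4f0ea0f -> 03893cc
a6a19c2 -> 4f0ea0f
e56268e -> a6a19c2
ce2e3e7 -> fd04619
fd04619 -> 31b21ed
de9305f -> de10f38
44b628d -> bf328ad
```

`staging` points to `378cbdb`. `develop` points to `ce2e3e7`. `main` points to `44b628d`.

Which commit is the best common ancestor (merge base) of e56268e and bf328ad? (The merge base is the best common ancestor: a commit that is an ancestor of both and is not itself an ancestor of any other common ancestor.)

Ancestors of e56268e: {03893cc, 4f0ea0f, a6a19c2, e56268e}.
Ancestors of bf328ad: {03893cc, 4f0ea0f, a6a19c2, bf328ad, de10f38}.
Common ancestors: {03893cc, 4f0ea0f, a6a19c2}.
Among these, a6a19c2 is not an ancestor of any other common ancestor — it is the merge base.

a6a19c2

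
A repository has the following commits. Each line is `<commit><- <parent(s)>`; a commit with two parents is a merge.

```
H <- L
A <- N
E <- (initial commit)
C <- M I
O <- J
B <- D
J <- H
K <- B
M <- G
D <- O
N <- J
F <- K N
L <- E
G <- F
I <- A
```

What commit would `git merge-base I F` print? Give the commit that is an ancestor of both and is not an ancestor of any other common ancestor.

Ancestors of I: {A, E, H, I, J, L, N}.
Ancestors of F: {B, D, E, F, H, J, K, L, N, O}.
Common ancestors: {E, H, J, L, N}.
Among these, N is not an ancestor of any other common ancestor — it is the merge base.

N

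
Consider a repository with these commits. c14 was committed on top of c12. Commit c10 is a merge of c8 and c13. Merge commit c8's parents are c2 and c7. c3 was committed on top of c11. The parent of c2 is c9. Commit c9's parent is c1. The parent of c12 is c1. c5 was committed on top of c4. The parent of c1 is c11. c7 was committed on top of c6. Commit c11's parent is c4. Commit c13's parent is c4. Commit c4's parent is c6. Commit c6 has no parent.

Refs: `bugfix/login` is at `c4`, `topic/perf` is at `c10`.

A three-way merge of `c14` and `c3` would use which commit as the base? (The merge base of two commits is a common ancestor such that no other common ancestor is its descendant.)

Ancestors of c14: {c1, c11, c12, c14, c4, c6}.
Ancestors of c3: {c11, c3, c4, c6}.
Common ancestors: {c11, c4, c6}.
Among these, c11 is not an ancestor of any other common ancestor — it is the merge base.

c11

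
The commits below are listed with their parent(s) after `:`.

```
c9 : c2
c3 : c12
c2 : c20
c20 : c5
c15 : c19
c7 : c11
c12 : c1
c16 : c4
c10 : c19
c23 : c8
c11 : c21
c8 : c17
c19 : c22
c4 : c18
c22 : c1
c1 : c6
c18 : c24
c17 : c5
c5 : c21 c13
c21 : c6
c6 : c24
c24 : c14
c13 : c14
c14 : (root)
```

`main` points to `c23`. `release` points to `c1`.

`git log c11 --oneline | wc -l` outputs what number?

5

Walking parent pointers from c11: reachable set = {c11, c14, c21, c24, c6}.
That is 5 commits.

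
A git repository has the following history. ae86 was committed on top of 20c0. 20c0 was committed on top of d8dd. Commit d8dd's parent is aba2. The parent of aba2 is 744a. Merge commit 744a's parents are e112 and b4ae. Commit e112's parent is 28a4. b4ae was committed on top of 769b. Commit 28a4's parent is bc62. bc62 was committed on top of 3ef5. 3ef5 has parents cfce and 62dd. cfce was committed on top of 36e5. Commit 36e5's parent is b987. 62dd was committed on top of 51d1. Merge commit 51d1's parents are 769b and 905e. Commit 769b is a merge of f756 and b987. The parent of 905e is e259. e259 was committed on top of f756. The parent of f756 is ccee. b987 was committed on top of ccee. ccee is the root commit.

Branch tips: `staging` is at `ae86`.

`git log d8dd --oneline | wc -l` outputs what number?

18

Walking parent pointers from d8dd: reachable set = {28a4, 36e5, 3ef5, 51d1, 62dd, 744a, 769b, 905e, aba2, b4ae, b987, bc62, ccee, cfce, d8dd, e112, e259, f756}.
That is 18 commits.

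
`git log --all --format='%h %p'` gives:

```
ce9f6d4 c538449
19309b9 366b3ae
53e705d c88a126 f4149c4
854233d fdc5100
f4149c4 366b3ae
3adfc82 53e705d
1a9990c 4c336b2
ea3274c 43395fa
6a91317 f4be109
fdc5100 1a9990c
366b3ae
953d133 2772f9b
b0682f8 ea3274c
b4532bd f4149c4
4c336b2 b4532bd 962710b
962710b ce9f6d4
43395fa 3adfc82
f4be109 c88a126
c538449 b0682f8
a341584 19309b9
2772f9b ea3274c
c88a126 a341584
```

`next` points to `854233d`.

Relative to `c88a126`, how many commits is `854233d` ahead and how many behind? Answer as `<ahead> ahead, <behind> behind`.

Reachable from 854233d: {19309b9, 1a9990c, 366b3ae, 3adfc82, 43395fa, 4c336b2, 53e705d, 854233d, 962710b, a341584, b0682f8, b4532bd, c538449, c88a126, ce9f6d4, ea3274c, f4149c4, fdc5100}.
Reachable from c88a126: {19309b9, 366b3ae, a341584, c88a126}.
Only in 854233d's history (ahead): {1a9990c, 3adfc82, 43395fa, 4c336b2, 53e705d, 854233d, 962710b, b0682f8, b4532bd, c538449, ce9f6d4, ea3274c, f4149c4, fdc5100} — 14.
Only in c88a126's history (behind): {} — 0.

14 ahead, 0 behind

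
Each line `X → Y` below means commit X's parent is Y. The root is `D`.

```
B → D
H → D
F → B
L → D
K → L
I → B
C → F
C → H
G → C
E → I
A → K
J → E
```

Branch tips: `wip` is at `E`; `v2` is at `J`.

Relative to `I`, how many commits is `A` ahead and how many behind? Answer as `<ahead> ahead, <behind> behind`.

3 ahead, 2 behind

Reachable from A: {A, D, K, L}.
Reachable from I: {B, D, I}.
Only in A's history (ahead): {A, K, L} — 3.
Only in I's history (behind): {B, I} — 2.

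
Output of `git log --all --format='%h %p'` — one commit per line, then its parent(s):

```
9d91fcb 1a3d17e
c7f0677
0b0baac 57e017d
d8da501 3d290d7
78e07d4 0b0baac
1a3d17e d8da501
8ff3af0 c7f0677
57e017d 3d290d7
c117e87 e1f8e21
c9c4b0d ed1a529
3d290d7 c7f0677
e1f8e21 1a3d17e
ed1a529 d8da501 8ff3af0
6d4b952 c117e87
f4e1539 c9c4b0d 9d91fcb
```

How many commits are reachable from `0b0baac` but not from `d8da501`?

2

Reachable from 0b0baac: {0b0baac, 3d290d7, 57e017d, c7f0677}.
Reachable from d8da501: {3d290d7, c7f0677, d8da501}.
In 0b0baac's history but not d8da501's: {0b0baac, 57e017d} — 2 commits.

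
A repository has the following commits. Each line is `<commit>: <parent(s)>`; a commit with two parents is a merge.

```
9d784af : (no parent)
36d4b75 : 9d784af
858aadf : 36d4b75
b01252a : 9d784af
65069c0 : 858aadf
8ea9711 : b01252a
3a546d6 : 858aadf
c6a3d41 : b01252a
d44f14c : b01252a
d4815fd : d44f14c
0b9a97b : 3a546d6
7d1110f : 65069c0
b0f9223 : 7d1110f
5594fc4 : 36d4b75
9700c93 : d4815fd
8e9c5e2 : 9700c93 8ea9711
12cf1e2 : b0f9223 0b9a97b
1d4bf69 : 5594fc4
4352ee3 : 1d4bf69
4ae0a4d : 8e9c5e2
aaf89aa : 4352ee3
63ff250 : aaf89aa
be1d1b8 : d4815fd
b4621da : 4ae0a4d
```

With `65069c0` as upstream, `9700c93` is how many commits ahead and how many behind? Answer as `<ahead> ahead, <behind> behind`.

4 ahead, 3 behind

Reachable from 9700c93: {9700c93, 9d784af, b01252a, d44f14c, d4815fd}.
Reachable from 65069c0: {36d4b75, 65069c0, 858aadf, 9d784af}.
Only in 9700c93's history (ahead): {9700c93, b01252a, d44f14c, d4815fd} — 4.
Only in 65069c0's history (behind): {36d4b75, 65069c0, 858aadf} — 3.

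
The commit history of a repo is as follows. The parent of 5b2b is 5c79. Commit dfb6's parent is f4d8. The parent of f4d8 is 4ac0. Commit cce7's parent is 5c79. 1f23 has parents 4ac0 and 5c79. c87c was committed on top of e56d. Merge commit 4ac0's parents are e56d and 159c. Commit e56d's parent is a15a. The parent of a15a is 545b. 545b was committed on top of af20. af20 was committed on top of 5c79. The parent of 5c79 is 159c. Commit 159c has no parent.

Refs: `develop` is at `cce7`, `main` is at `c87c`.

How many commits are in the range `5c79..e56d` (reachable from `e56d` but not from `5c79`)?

Reachable from e56d: {159c, 545b, 5c79, a15a, af20, e56d}.
Reachable from 5c79: {159c, 5c79}.
In e56d's history but not 5c79's: {545b, a15a, af20, e56d} — 4 commits.

4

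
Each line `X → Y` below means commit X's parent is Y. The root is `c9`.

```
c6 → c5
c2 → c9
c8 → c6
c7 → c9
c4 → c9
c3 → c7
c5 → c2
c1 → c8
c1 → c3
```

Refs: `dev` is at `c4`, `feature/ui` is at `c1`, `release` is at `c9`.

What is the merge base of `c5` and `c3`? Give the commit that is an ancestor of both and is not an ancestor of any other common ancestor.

Ancestors of c5: {c2, c5, c9}.
Ancestors of c3: {c3, c7, c9}.
Common ancestors: {c9}.
The only common ancestor is c9, so it is the merge base.

c9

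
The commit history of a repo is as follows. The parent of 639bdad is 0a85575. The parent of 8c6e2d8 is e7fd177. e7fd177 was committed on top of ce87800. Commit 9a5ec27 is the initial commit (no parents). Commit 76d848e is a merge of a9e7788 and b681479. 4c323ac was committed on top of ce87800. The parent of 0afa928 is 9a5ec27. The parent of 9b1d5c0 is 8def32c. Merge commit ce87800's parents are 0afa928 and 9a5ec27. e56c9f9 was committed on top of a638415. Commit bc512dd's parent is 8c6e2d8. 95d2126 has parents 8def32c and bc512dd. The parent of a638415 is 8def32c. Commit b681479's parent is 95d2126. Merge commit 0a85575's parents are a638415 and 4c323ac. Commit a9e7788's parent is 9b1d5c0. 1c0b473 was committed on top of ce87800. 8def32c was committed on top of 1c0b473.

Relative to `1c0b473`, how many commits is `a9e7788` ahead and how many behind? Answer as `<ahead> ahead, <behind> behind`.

Reachable from a9e7788: {0afa928, 1c0b473, 8def32c, 9a5ec27, 9b1d5c0, a9e7788, ce87800}.
Reachable from 1c0b473: {0afa928, 1c0b473, 9a5ec27, ce87800}.
Only in a9e7788's history (ahead): {8def32c, 9b1d5c0, a9e7788} — 3.
Only in 1c0b473's history (behind): {} — 0.

3 ahead, 0 behind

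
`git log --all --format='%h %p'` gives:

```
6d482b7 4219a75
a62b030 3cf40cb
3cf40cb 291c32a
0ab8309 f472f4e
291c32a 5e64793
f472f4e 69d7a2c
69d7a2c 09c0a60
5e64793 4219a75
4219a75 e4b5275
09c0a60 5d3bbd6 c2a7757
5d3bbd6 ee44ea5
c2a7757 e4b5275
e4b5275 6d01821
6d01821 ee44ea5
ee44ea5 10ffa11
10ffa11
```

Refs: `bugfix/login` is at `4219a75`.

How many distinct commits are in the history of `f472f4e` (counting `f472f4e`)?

Walking parent pointers from f472f4e: reachable set = {09c0a60, 10ffa11, 5d3bbd6, 69d7a2c, 6d01821, c2a7757, e4b5275, ee44ea5, f472f4e}.
That is 9 commits.

9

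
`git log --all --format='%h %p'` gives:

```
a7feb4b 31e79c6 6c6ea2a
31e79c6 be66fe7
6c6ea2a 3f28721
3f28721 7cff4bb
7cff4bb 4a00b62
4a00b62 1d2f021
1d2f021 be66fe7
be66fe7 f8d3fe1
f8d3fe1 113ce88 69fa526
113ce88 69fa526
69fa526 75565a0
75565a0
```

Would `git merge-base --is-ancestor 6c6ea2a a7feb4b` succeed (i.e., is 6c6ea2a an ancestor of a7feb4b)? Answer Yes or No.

Ancestors of a7feb4b (commits reachable by following parents): {113ce88, 1d2f021, 31e79c6, 3f28721, 4a00b62, 69fa526, 6c6ea2a, 75565a0, 7cff4bb, a7feb4b, be66fe7, f8d3fe1}.
6c6ea2a is in that set, so it is an ancestor of a7feb4b.

Yes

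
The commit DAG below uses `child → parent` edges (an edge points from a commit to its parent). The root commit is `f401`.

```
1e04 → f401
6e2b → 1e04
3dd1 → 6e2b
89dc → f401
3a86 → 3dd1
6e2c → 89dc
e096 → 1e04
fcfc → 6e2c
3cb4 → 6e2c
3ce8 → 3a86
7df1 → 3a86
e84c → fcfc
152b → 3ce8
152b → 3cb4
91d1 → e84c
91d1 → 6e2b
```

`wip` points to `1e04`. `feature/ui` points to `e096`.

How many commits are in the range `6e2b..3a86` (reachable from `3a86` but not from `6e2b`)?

2

Reachable from 3a86: {1e04, 3a86, 3dd1, 6e2b, f401}.
Reachable from 6e2b: {1e04, 6e2b, f401}.
In 3a86's history but not 6e2b's: {3a86, 3dd1} — 2 commits.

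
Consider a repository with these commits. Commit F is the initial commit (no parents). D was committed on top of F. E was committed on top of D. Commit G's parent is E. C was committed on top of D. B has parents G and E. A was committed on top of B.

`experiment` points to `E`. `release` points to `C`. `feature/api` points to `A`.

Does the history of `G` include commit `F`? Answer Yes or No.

Ancestors of G (commits reachable by following parents): {D, E, F, G}.
F is in that set, so it is an ancestor of G.

Yes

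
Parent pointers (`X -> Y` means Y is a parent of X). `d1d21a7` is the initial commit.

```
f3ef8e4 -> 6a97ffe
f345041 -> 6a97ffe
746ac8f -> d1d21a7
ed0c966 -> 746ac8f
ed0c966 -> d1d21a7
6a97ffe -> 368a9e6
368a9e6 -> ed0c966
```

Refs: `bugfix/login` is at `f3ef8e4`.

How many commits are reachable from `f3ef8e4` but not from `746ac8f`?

Reachable from f3ef8e4: {368a9e6, 6a97ffe, 746ac8f, d1d21a7, ed0c966, f3ef8e4}.
Reachable from 746ac8f: {746ac8f, d1d21a7}.
In f3ef8e4's history but not 746ac8f's: {368a9e6, 6a97ffe, ed0c966, f3ef8e4} — 4 commits.

4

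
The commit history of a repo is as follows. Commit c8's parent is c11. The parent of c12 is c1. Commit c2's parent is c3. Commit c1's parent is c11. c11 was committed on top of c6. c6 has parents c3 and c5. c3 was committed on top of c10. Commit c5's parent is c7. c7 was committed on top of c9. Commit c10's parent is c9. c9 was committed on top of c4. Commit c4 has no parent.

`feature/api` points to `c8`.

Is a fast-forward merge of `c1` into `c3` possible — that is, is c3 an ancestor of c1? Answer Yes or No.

Yes

A fast-forward from c3 to c1 is possible iff c3 is an ancestor of c1.
Ancestors of c1: {c1, c10, c11, c3, c4, c5, c6, c7, c9}.
c3 is among them, so fast-forward is possible.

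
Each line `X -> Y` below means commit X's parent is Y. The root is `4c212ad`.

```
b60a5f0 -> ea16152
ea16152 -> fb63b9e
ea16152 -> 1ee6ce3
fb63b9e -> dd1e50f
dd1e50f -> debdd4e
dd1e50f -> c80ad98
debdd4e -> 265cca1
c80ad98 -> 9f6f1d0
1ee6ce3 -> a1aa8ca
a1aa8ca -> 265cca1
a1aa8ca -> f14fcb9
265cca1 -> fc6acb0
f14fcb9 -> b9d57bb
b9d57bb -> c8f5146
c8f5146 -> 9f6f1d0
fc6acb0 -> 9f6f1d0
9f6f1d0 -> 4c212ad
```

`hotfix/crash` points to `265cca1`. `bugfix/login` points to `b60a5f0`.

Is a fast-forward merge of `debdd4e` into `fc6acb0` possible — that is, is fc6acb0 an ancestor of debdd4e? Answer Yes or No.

Yes

A fast-forward from fc6acb0 to debdd4e is possible iff fc6acb0 is an ancestor of debdd4e.
Ancestors of debdd4e: {265cca1, 4c212ad, 9f6f1d0, debdd4e, fc6acb0}.
fc6acb0 is among them, so fast-forward is possible.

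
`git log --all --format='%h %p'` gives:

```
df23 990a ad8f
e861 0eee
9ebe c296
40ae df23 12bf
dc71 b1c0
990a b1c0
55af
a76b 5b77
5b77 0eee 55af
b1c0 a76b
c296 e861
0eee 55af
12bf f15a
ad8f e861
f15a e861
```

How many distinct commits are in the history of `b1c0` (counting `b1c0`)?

Walking parent pointers from b1c0: reachable set = {0eee, 55af, 5b77, a76b, b1c0}.
That is 5 commits.

5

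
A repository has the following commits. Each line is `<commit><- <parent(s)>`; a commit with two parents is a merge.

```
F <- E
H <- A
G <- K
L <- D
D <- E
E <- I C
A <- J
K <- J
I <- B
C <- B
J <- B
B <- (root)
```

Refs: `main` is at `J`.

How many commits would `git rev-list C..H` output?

Reachable from H: {A, B, H, J}.
Reachable from C: {B, C}.
In H's history but not C's: {A, H, J} — 3 commits.

3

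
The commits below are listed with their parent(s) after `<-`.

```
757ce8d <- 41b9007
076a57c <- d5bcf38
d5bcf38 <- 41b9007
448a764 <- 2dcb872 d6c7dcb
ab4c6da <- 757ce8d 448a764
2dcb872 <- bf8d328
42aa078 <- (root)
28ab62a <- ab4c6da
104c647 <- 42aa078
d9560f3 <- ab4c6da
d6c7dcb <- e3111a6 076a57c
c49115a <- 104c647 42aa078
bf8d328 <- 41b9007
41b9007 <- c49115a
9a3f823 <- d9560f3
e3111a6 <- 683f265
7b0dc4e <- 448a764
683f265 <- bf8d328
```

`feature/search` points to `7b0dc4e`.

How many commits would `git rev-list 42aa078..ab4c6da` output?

Reachable from ab4c6da: {076a57c, 104c647, 2dcb872, 41b9007, 42aa078, 448a764, 683f265, 757ce8d, ab4c6da, bf8d328, c49115a, d5bcf38, d6c7dcb, e3111a6}.
Reachable from 42aa078: {42aa078}.
In ab4c6da's history but not 42aa078's: {076a57c, 104c647, 2dcb872, 41b9007, 448a764, 683f265, 757ce8d, ab4c6da, bf8d328, c49115a, d5bcf38, d6c7dcb, e3111a6} — 13 commits.

13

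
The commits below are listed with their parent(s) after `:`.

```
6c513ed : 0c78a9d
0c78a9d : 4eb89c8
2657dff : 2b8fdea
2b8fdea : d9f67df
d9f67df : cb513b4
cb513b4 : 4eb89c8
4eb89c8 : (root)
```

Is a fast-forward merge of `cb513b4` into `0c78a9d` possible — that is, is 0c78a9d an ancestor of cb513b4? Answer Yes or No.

No

A fast-forward from 0c78a9d to cb513b4 is possible iff 0c78a9d is an ancestor of cb513b4.
Ancestors of cb513b4: {4eb89c8, cb513b4}.
0c78a9d is not among them, so fast-forward is not possible.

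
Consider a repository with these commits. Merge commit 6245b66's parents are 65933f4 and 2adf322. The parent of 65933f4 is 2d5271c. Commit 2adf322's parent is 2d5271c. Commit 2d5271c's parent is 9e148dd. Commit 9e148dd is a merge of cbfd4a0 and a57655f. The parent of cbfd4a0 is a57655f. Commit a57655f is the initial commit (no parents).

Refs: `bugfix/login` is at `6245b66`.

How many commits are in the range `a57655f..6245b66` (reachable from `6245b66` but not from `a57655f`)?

6

Reachable from 6245b66: {2adf322, 2d5271c, 6245b66, 65933f4, 9e148dd, a57655f, cbfd4a0}.
Reachable from a57655f: {a57655f}.
In 6245b66's history but not a57655f's: {2adf322, 2d5271c, 6245b66, 65933f4, 9e148dd, cbfd4a0} — 6 commits.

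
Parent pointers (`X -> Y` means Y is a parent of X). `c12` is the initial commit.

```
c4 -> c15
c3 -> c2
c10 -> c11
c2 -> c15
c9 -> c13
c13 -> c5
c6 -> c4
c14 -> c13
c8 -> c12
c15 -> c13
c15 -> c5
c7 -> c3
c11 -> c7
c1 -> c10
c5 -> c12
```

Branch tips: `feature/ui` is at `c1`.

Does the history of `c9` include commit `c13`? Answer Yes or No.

Ancestors of c9 (commits reachable by following parents): {c12, c13, c5, c9}.
c13 is in that set, so it is an ancestor of c9.

Yes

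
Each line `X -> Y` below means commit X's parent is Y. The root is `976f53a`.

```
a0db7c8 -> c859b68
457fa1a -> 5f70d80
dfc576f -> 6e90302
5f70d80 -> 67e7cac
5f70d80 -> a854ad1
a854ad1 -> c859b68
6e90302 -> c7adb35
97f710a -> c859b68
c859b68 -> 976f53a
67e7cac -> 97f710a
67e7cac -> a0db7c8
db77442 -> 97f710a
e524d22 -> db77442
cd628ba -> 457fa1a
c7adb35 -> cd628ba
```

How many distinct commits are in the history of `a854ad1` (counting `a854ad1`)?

3

Walking parent pointers from a854ad1: reachable set = {976f53a, a854ad1, c859b68}.
That is 3 commits.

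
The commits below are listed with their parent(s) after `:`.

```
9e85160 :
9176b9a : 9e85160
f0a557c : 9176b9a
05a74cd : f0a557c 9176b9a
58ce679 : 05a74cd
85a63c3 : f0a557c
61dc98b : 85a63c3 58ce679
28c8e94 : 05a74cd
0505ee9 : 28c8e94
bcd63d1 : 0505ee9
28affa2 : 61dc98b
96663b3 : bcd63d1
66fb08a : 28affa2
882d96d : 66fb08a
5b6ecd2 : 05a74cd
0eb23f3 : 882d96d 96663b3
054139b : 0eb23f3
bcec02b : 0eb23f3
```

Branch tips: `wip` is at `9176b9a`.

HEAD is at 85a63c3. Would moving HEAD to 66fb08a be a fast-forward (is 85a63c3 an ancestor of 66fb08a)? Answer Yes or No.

Yes

A fast-forward from 85a63c3 to 66fb08a is possible iff 85a63c3 is an ancestor of 66fb08a.
Ancestors of 66fb08a: {05a74cd, 28affa2, 58ce679, 61dc98b, 66fb08a, 85a63c3, 9176b9a, 9e85160, f0a557c}.
85a63c3 is among them, so fast-forward is possible.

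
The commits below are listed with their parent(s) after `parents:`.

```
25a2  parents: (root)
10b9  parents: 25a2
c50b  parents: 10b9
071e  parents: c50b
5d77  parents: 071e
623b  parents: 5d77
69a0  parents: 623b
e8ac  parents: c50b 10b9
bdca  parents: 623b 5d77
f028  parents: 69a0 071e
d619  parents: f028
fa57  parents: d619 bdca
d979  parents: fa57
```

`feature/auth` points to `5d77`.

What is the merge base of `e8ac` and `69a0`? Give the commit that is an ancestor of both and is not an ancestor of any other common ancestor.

Ancestors of e8ac: {10b9, 25a2, c50b, e8ac}.
Ancestors of 69a0: {071e, 10b9, 25a2, 5d77, 623b, 69a0, c50b}.
Common ancestors: {10b9, 25a2, c50b}.
Among these, c50b is not an ancestor of any other common ancestor — it is the merge base.

c50b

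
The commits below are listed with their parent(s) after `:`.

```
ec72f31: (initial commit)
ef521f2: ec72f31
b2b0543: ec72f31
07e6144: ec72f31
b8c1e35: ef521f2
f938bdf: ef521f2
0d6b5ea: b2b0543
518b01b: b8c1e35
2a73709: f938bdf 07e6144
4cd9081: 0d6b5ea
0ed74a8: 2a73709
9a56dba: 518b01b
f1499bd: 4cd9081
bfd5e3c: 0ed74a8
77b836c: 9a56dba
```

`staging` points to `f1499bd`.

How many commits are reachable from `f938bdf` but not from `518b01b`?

Reachable from f938bdf: {ec72f31, ef521f2, f938bdf}.
Reachable from 518b01b: {518b01b, b8c1e35, ec72f31, ef521f2}.
In f938bdf's history but not 518b01b's: {f938bdf} — 1 commit.

1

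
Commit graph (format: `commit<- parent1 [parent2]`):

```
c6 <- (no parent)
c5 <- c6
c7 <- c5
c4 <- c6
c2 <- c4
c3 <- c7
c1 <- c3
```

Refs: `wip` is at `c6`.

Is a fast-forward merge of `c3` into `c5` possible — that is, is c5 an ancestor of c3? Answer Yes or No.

Yes

A fast-forward from c5 to c3 is possible iff c5 is an ancestor of c3.
Ancestors of c3: {c3, c5, c6, c7}.
c5 is among them, so fast-forward is possible.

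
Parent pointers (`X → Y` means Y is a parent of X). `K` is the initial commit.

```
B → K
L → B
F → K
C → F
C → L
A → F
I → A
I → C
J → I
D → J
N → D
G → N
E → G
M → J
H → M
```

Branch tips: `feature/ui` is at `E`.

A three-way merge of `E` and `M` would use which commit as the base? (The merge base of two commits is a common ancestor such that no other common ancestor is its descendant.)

Ancestors of E: {A, B, C, D, E, F, G, I, J, K, L, N}.
Ancestors of M: {A, B, C, F, I, J, K, L, M}.
Common ancestors: {A, B, C, F, I, J, K, L}.
Among these, J is not an ancestor of any other common ancestor — it is the merge base.

J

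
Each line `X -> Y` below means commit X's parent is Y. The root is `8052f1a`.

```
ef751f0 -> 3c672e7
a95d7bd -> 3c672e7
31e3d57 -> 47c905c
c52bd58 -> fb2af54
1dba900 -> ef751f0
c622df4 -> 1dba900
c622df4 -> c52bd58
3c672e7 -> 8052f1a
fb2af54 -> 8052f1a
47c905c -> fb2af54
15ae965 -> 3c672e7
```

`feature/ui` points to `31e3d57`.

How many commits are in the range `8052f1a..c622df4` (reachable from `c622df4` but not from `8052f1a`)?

Reachable from c622df4: {1dba900, 3c672e7, 8052f1a, c52bd58, c622df4, ef751f0, fb2af54}.
Reachable from 8052f1a: {8052f1a}.
In c622df4's history but not 8052f1a's: {1dba900, 3c672e7, c52bd58, c622df4, ef751f0, fb2af54} — 6 commits.

6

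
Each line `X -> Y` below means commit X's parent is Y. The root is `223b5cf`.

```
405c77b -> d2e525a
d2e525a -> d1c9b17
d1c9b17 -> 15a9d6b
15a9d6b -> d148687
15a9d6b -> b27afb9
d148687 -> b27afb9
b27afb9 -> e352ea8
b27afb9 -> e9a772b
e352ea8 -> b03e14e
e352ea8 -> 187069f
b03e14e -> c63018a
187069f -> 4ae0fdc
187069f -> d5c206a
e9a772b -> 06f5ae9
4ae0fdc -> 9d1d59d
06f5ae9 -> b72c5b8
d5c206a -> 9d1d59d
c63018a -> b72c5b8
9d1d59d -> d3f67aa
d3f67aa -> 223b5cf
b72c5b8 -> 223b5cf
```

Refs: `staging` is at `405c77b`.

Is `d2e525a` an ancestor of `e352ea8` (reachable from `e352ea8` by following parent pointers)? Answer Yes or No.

Ancestors of e352ea8: {187069f, 223b5cf, 4ae0fdc, 9d1d59d, b03e14e, b72c5b8, c63018a, d3f67aa, d5c206a, e352ea8}.
d2e525a is not in that set, so it is not an ancestor of e352ea8.

No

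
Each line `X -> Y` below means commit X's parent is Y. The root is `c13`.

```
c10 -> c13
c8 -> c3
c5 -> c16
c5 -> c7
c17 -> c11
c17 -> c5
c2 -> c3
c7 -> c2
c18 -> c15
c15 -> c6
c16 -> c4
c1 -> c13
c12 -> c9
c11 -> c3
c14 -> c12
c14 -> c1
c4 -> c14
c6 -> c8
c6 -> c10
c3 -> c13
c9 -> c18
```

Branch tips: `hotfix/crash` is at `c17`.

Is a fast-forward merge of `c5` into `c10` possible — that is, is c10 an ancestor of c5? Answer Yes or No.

A fast-forward from c10 to c5 is possible iff c10 is an ancestor of c5.
Ancestors of c5: {c1, c10, c12, c13, c14, c15, c16, c18, c2, c3, c4, c5, c6, c7, c8, c9}.
c10 is among them, so fast-forward is possible.

Yes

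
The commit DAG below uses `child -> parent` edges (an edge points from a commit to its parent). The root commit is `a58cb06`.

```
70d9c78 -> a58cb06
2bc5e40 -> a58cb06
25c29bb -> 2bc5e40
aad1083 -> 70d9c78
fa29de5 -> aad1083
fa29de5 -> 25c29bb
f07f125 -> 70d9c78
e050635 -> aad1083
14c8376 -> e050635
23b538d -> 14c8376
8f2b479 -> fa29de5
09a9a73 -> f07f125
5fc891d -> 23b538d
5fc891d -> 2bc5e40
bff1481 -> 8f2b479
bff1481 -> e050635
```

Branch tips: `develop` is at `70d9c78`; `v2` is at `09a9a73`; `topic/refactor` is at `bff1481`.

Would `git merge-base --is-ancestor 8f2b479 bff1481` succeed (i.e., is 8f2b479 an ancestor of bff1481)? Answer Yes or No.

Ancestors of bff1481 (commits reachable by following parents): {25c29bb, 2bc5e40, 70d9c78, 8f2b479, a58cb06, aad1083, bff1481, e050635, fa29de5}.
8f2b479 is in that set, so it is an ancestor of bff1481.

Yes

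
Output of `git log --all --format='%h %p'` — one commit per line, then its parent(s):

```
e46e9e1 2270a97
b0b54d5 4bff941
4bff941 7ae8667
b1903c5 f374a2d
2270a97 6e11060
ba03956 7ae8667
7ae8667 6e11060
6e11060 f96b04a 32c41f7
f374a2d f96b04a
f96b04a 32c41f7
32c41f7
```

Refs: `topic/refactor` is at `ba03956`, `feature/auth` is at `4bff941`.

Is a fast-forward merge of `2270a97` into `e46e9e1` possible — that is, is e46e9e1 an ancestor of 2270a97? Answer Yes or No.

A fast-forward from e46e9e1 to 2270a97 is possible iff e46e9e1 is an ancestor of 2270a97.
Ancestors of 2270a97: {2270a97, 32c41f7, 6e11060, f96b04a}.
e46e9e1 is not among them, so fast-forward is not possible.

No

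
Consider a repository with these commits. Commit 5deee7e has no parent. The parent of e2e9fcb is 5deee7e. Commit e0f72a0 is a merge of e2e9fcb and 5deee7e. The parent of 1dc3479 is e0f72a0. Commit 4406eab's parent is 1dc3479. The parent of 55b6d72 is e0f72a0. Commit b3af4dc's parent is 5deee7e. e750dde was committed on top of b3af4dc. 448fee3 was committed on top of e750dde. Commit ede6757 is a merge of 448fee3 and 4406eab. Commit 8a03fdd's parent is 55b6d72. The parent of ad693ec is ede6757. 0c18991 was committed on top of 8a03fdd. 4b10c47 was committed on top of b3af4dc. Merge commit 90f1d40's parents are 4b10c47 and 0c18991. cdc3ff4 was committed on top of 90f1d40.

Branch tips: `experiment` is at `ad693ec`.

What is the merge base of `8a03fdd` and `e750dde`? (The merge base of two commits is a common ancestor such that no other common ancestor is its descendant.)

5deee7e

Ancestors of 8a03fdd: {55b6d72, 5deee7e, 8a03fdd, e0f72a0, e2e9fcb}.
Ancestors of e750dde: {5deee7e, b3af4dc, e750dde}.
Common ancestors: {5deee7e}.
The only common ancestor is 5deee7e, so it is the merge base.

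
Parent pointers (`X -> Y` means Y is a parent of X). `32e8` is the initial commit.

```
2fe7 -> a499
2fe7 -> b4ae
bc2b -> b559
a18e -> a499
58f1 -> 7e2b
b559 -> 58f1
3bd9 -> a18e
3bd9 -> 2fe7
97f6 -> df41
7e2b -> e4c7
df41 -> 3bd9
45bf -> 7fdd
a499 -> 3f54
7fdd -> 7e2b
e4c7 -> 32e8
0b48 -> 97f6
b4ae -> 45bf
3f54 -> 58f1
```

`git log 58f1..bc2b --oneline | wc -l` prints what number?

2

Reachable from bc2b: {32e8, 58f1, 7e2b, b559, bc2b, e4c7}.
Reachable from 58f1: {32e8, 58f1, 7e2b, e4c7}.
In bc2b's history but not 58f1's: {b559, bc2b} — 2 commits.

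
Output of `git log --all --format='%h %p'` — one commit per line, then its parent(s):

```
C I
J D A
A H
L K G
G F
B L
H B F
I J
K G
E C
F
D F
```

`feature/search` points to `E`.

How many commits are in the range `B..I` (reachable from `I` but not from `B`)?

Reachable from I: {A, B, D, F, G, H, I, J, K, L}.
Reachable from B: {B, F, G, K, L}.
In I's history but not B's: {A, D, H, I, J} — 5 commits.

5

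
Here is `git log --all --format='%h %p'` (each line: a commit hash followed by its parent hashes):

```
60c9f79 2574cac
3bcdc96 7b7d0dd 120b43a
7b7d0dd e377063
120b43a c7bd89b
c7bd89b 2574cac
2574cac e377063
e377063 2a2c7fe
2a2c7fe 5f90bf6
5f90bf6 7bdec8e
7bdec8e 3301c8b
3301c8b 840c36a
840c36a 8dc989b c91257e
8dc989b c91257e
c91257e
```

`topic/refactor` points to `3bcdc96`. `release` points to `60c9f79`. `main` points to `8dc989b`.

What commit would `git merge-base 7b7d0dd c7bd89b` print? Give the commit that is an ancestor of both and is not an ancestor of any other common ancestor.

Ancestors of 7b7d0dd: {2a2c7fe, 3301c8b, 5f90bf6, 7b7d0dd, 7bdec8e, 840c36a, 8dc989b, c91257e, e377063}.
Ancestors of c7bd89b: {2574cac, 2a2c7fe, 3301c8b, 5f90bf6, 7bdec8e, 840c36a, 8dc989b, c7bd89b, c91257e, e377063}.
Common ancestors: {2a2c7fe, 3301c8b, 5f90bf6, 7bdec8e, 840c36a, 8dc989b, c91257e, e377063}.
Among these, e377063 is not an ancestor of any other common ancestor — it is the merge base.

e377063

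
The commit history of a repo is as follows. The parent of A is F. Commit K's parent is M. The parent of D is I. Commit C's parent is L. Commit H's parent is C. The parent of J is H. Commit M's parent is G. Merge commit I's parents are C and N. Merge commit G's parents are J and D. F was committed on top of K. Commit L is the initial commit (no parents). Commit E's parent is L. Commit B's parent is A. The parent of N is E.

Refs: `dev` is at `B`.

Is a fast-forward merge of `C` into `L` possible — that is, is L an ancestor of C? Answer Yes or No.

A fast-forward from L to C is possible iff L is an ancestor of C.
Ancestors of C: {C, L}.
L is among them, so fast-forward is possible.

Yes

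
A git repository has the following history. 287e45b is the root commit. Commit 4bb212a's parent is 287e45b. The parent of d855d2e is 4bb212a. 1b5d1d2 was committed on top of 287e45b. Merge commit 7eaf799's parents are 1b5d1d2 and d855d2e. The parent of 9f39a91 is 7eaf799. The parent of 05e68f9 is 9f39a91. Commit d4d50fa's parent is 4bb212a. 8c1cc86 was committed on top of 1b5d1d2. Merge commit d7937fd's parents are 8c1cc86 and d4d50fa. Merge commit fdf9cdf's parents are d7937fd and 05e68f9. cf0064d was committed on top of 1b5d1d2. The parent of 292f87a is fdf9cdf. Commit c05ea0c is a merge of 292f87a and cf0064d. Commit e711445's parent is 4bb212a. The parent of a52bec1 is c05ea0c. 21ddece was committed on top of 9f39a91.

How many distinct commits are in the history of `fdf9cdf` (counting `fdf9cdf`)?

11

Walking parent pointers from fdf9cdf: reachable set = {05e68f9, 1b5d1d2, 287e45b, 4bb212a, 7eaf799, 8c1cc86, 9f39a91, d4d50fa, d7937fd, d855d2e, fdf9cdf}.
That is 11 commits.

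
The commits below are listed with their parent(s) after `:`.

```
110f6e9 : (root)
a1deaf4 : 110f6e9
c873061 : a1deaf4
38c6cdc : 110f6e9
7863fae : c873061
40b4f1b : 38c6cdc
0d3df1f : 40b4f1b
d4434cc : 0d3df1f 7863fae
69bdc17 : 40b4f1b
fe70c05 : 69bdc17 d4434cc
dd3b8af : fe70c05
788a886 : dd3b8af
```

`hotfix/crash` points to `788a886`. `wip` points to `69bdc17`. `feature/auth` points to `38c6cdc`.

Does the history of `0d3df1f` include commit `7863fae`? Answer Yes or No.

Ancestors of 0d3df1f: {0d3df1f, 110f6e9, 38c6cdc, 40b4f1b}.
7863fae is not in that set, so it is not an ancestor of 0d3df1f.

No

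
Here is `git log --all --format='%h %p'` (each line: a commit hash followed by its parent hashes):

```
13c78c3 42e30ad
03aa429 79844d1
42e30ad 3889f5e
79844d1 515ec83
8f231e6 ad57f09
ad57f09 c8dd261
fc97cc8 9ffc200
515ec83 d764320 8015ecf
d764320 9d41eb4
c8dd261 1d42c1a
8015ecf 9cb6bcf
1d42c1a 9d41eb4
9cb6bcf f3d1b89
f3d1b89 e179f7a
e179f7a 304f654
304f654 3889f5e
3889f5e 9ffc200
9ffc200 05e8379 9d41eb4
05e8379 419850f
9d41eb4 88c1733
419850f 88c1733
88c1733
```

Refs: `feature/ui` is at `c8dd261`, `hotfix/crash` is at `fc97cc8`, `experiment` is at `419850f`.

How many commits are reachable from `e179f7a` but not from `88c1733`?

Reachable from e179f7a: {05e8379, 304f654, 3889f5e, 419850f, 88c1733, 9d41eb4, 9ffc200, e179f7a}.
Reachable from 88c1733: {88c1733}.
In e179f7a's history but not 88c1733's: {05e8379, 304f654, 3889f5e, 419850f, 9d41eb4, 9ffc200, e179f7a} — 7 commits.

7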